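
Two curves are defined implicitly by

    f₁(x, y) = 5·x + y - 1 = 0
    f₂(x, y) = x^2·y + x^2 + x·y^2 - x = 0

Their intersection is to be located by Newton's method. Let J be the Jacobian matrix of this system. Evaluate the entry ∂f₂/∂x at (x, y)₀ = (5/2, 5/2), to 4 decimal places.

22.7500

∂f₂/∂x = 2·x·y + 2·x + y^2 - 1.
At (5/2, 5/2) this is 22.7500.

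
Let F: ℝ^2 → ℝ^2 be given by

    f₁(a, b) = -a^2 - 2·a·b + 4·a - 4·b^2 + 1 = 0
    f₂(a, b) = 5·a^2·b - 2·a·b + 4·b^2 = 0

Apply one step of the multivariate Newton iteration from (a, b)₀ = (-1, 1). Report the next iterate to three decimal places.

(-3.000, -1.333)

At (-1, 1): F = (-6.000, 11.000).
Jacobian J = [[-2·a - 2·b + 4, -2·a - 8·b], [10·a·b - 2·b, 5·a^2 - 2·a + 8·b]].
At the point, J = [[4.000, -6.000], [-12.000, 15.000]] (det J = -12.000).
Solving J·Δ = −F gives Δ = (-2.000, -2.333).
Then the next iterate is (a, b)₁ = (-3.000, -1.333).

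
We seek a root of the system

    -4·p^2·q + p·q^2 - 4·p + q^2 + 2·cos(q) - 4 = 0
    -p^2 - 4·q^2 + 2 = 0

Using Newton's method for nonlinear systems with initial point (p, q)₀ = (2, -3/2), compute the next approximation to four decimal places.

(2.1506, -0.5331)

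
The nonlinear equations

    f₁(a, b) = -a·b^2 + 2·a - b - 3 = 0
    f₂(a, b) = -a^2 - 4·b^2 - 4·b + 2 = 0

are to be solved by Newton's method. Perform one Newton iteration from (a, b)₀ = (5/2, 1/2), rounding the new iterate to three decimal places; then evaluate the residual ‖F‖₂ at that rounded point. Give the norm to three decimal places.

At (5/2, 1/2): F = (0.875, -7.250).
Jacobian J = [[-b^2 + 2, -2·a·b - 1], [-2·a, -8·b - 4]].
At the point, J = [[1.750, -3.500], [-5.000, -8.000]] (det J = -31.500).
Solving J·Δ = −F gives Δ = (-1.028, -0.264).
Then the next iterate is (a, b)₁ = (1.472, 0.236).
Re-evaluating at (1.472, 0.236): F = (-0.37398, -1.33357), so ‖F‖₂ = 1.385.

1.385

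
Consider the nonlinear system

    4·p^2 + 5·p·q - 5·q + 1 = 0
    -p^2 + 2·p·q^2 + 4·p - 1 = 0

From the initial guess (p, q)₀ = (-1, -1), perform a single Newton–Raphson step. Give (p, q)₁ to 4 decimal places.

At (-1, -1): F = (15.0000, -8.0000).
Jacobian J = [[8·p + 5·q, 5·p - 5], [-2·p + 2·q^2 + 4, 4·p·q]].
At the point, J = [[-13.0000, -10.0000], [8.0000, 4.0000]] (det J = 28.0000).
Solving J·Δ = −F gives Δ = (0.7143, 0.5714).
Then the next iterate is (p, q)₁ = (-0.2857, -0.4286).

(-0.2857, -0.4286)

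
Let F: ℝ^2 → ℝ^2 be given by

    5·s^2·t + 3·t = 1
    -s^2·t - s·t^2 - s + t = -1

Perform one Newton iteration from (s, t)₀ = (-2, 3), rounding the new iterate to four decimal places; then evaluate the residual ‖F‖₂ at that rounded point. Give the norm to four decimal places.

19.7353

At (-2, 3): F = (68.0000, 12.0000).
Jacobian J = [[10·s·t, 5·s^2 + 3], [-2·s·t - t^2 - 1, -s^2 - 2·s·t + 1]].
At the point, J = [[-60.0000, 23.0000], [2.0000, 9.0000]] (det J = -586.0000).
Solving J·Δ = −F gives Δ = (0.5734, -1.4608).
Then the next iterate is (s, t)₁ = (-1.4266, 1.5392).
Re-evaluating at (-1.4266, 1.5392): F = (19.280403, 4.213050), so ‖F‖₂ = 19.7353.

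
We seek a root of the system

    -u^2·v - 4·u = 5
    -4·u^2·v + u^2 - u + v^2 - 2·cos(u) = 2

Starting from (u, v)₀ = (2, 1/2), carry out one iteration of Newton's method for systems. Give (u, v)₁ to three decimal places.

At (2, 1/2): F = (-15.000, -6.91771).
Jacobian J = [[-2·u·v - 4, -u^2], [-8·u·v + 2·u + 2·sin(u) - 1, -4·u^2 + 2·v]].
At the point, J = [[-6.000, -4.000], [-3.18141, -15.000]] (det J = 77.27438).
Solving J·Δ = −F gives Δ = (-2.554, 0.080).
Then the next iterate is (u, v)₁ = (-0.554, 0.580).

(-0.554, 0.580)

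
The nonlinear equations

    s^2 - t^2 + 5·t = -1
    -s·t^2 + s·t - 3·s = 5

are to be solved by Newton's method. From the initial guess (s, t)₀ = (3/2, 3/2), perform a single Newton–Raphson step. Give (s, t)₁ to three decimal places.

At (3/2, 3/2): F = (8.500, -10.625).
Jacobian J = [[2·s, -2·t + 5], [-t^2 + t - 3, -2·s·t + s]].
At the point, J = [[3.000, 2.000], [-3.750, -3.000]] (det J = -1.500).
Solving J·Δ = −F gives Δ = (-2.833, 0.000).
Then the next iterate is (s, t)₁ = (-1.333, 1.500).

(-1.333, 1.500)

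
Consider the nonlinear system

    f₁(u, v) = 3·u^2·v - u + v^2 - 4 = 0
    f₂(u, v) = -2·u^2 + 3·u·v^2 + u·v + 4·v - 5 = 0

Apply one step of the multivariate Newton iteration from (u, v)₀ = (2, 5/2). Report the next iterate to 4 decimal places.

At (2, 5/2): F = (30.2500, 39.5000).
Jacobian J = [[6·u·v - 1, 3·u^2 + 2·v], [-4·u + 3·v^2 + v, 6·u·v + u + 4]].
At the point, J = [[29.0000, 17.0000], [13.2500, 36.0000]] (det J = 818.7500).
Solving J·Δ = −F gives Δ = (-0.5099, -0.9095).
Then the next iterate is (u, v)₁ = (1.4901, 1.5905).

(1.4901, 1.5905)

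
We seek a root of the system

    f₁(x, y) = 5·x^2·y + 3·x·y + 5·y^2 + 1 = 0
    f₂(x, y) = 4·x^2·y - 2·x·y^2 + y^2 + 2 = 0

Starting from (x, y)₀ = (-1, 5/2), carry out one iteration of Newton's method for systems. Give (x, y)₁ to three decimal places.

(-0.775, 1.266)

At (-1, 5/2): F = (37.250, 30.750).
Jacobian J = [[10·x·y + 3·y, 5·x^2 + 3·x + 10·y], [8·x·y - 2·y^2, 4·x^2 - 4·x·y + 2·y]].
At the point, J = [[-17.500, 27.000], [-32.500, 19.000]] (det J = 545.000).
Solving J·Δ = −F gives Δ = (0.225, -1.234).
Then the next iterate is (x, y)₁ = (-0.775, 1.266).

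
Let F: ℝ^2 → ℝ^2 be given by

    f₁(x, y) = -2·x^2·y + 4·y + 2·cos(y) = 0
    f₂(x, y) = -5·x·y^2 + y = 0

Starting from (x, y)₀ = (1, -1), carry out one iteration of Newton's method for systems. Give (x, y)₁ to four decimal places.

At (1, -1): F = (-0.919395, -6.0000).
Jacobian J = [[-4·x·y, -2·x^2 - 2·sin(y) + 4], [-5·y^2, -10·x·y + 1]].
At the point, J = [[4.0000, 3.682942], [-5.0000, 11.0000]] (det J = 62.414710).
Solving J·Δ = −F gives Δ = (-0.1920, 0.4582).
Then the next iterate is (x, y)₁ = (0.8080, -0.5418).

(0.8080, -0.5418)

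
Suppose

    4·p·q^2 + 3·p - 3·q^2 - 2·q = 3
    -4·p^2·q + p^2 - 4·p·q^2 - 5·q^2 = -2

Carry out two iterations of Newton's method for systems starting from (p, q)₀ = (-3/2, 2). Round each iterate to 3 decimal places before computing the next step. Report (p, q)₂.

(0.261, 0.672)

At (-3/2, 2): F = (-47.500, -9.750).
Jacobian J = [[4·q^2 + 3, 8·p·q - 6·q - 2], [-8·p·q + 2·p - 4·q^2, -4·p^2 - 8·p·q - 10·q]].
At the point, J = [[19.000, -38.000], [5.000, -5.000]] (det J = 95.000).
Solving J·Δ = −F gives Δ = (1.400, -0.550).
Then the next iterate is (p, q)₁ = (-0.100, 1.450).
Round to (-0.100, 1.450) and repeat: F = (-13.34850, -7.71950), J = [[11.410, -11.860], [-7.450, -13.380]].
Δ = (0.361, -0.778), so (p, q)₂ = (0.261, 0.672).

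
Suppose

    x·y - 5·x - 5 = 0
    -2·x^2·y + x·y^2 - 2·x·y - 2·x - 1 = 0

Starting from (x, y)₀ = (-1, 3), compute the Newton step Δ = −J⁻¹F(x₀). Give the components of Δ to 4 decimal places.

At (-1, 3): F = (-3.0000, -8.0000).
Jacobian J = [[y - 5, x], [-4·x·y + y^2 - 2·y - 2, -2·x^2 + 2·x·y - 2·x]].
At the point, J = [[-2.0000, -1.0000], [13.0000, -6.0000]] (det J = 25.0000).
Solving J·Δ = −F gives Δ = (-0.4000, -2.2000).

(-0.4000, -2.2000)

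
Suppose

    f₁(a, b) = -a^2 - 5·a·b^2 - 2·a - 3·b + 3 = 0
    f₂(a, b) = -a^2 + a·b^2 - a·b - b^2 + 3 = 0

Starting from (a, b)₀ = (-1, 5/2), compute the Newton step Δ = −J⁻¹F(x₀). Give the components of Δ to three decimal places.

(0.477, -0.584)

At (-1, 5/2): F = (27.750, -8.000).
Jacobian J = [[-2·a - 5·b^2 - 2, -10·a·b - 3], [-2·a + b^2 - b, 2·a·b - a - 2·b]].
At the point, J = [[-31.250, 22.000], [5.750, -9.000]] (det J = 154.750).
Solving J·Δ = −F gives Δ = (0.477, -0.584).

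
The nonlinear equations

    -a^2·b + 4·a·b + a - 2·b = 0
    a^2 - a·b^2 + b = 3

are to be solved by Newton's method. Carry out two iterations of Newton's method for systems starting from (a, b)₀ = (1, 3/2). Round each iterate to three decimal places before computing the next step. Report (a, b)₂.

(-1.503, 7.211)

At (1, 3/2): F = (2.500, -2.750).
Jacobian J = [[-2·a·b + 4·b + 1, -a^2 + 4·a - 2], [2·a - b^2, -2·a·b + 1]].
At the point, J = [[4.000, 1.000], [-0.250, -2.000]] (det J = -7.750).
Solving J·Δ = −F gives Δ = (-0.290, -1.339).
Then the next iterate is (a, b)₁ = (0.710, 0.161).
Round to (0.710, 0.161) and repeat: F = (0.76408, -2.35330), J = [[1.41538, 0.33590], [1.39408, 0.77138]].
Δ = (-2.213, 7.050), so (a, b)₂ = (-1.503, 7.211).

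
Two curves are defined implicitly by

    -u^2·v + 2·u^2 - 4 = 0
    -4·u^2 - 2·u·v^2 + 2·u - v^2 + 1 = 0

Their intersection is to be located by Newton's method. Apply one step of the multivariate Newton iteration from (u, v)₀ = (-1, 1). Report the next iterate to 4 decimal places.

At (-1, 1): F = (-3.0000, -4.0000).
Jacobian J = [[-2·u·v + 4·u, -u^2], [-8·u - 2·v^2 + 2, -4·u·v - 2·v]].
At the point, J = [[-2.0000, -1.0000], [8.0000, 2.0000]] (det J = 4.0000).
Solving J·Δ = −F gives Δ = (2.5000, -8.0000).
Then the next iterate is (u, v)₁ = (1.5000, -7.0000).

(1.5000, -7.0000)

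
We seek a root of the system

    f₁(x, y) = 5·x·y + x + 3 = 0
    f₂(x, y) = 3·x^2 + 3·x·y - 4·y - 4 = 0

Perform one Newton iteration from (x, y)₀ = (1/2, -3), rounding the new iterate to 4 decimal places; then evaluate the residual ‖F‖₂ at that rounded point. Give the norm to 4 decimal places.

At (1/2, -3): F = (-4.0000, 4.2500).
Jacobian J = [[5·y + 1, 5·x], [6·x + 3·y, 3·x - 4]].
At the point, J = [[-14.0000, 2.5000], [-6.0000, -2.5000]] (det J = 50.0000).
Solving J·Δ = −F gives Δ = (0.0125, 1.6700).
Then the next iterate is (x, y)₁ = (0.5125, -1.3300).
Re-evaluating at (0.5125, -1.3300): F = (0.104375, 0.063094), so ‖F‖₂ = 0.1220.

0.1220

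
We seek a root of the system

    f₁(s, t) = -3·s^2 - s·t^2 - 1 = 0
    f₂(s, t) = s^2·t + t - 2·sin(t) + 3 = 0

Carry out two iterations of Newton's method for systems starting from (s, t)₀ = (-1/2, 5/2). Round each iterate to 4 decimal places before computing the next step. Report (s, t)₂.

(-1.8854, -1.7195)

At (-1/2, 5/2): F = (1.3750, 4.928056).
Jacobian J = [[-6·s - t^2, -2·s·t], [2·s·t, s^2 - 2·cos(t) + 1]].
At the point, J = [[-3.2500, 2.5000], [-2.5000, 2.852287]] (det J = -3.019934).
Solving J·Δ = −F gives Δ = (-2.7809, -4.1652).
Then the next iterate is (s, t)₁ = (-3.2809, -1.6652).
Round to (-3.2809, -1.6652) and repeat: F = (-24.195336, -14.598826), J = [[16.912509, -10.926709], [10.926709, 11.952832]].
Δ = (1.3955, -0.0543), so (s, t)₂ = (-1.8854, -1.7195).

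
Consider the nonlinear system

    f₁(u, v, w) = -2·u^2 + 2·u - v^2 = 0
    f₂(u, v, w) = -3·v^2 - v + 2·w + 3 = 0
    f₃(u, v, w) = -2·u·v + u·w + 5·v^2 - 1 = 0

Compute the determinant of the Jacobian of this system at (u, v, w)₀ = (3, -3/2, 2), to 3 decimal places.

J = [[-4·u + 2, -2·v, 0], [0, -6·v - 1, 2], [-2·v + w, -2·u + 10·v, u]].
At the point, J = [[-10.000, 3.000, 0.000], [0.000, 8.000, 2.000], [5.000, -21.000, 3.000]].
det J = -630.000.

-630.000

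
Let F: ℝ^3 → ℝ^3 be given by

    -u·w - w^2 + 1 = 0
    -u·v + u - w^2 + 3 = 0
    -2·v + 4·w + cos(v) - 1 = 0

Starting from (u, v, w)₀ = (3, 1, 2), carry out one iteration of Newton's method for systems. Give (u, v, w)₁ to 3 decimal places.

At (3, 1, 2): F = (-9.000, -1.000, 5.54030).
Jacobian J = [[-w, 0, -u - 2·w], [-v + 1, -u, -2·w], [0, -sin(v) - 2, 4]].
At the point, J = [[-2.000, 0.000, -7.000], [0.000, -3.000, -4.000], [0.000, -2.84147, 4.000]] (det J = 46.73177).
Solving J·Δ = −F gives Δ = (-1.585, 0.777, -0.833).
Then the next iterate is (u, v, w)₁ = (1.415, 1.777, 1.167).

(1.415, 1.777, 1.167)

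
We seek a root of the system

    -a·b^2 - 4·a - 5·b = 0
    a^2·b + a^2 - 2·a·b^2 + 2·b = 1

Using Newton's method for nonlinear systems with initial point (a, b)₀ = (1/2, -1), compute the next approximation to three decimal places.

At (1/2, -1): F = (2.500, -4.000).
Jacobian J = [[-b^2 - 4, -2·a·b - 5], [2·a·b + 2·a - 2·b^2, a^2 - 4·a·b + 2]].
At the point, J = [[-5.000, -4.000], [-2.000, 4.250]] (det J = -29.250).
Solving J·Δ = −F gives Δ = (-0.184, 0.855).
Then the next iterate is (a, b)₁ = (0.316, -0.145).

(0.316, -0.145)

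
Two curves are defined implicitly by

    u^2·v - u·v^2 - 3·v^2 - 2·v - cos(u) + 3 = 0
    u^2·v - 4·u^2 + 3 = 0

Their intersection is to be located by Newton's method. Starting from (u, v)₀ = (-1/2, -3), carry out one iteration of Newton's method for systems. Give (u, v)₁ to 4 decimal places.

(-0.7156, -1.9637)

At (-1/2, -3): F = (-15.127583, 1.2500).
Jacobian J = [[2·u·v - v^2 + sin(u), u^2 - 2·u·v - 6·v - 2], [2·u·v - 8·u, u^2]].
At the point, J = [[-6.479426, 13.2500], [7.0000, 0.2500]] (det J = -94.369856).
Solving J·Δ = −F gives Δ = (-0.2156, 1.0363).
Then the next iterate is (u, v)₁ = (-0.7156, -1.9637).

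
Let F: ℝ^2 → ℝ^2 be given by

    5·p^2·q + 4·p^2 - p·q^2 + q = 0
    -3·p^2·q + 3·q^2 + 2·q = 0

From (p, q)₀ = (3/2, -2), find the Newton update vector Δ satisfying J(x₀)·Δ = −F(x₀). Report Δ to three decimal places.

(0.806, 2.150)

At (3/2, -2): F = (-21.500, 21.500).
Jacobian J = [[10·p·q + 8·p - q^2, 5·p^2 - 2·p·q + 1], [-6·p·q, -3·p^2 + 6·q + 2]].
At the point, J = [[-22.000, 18.250], [18.000, -16.750]] (det J = 40.000).
Solving J·Δ = −F gives Δ = (0.806, 2.150).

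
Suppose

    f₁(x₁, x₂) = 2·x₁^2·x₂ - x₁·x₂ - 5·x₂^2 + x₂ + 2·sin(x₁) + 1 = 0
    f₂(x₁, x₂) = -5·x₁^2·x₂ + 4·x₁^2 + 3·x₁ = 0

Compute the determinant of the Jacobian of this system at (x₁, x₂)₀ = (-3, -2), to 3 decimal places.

2321.099

J = [[4·x₁·x₂ - x₂ + 2·cos(x₁), 2·x₁^2 - x₁ - 10·x₂ + 1], [-10·x₁·x₂ + 8·x₁ + 3, -5·x₁^2]].
At the point, J = [[24.02002, 42.000], [-81.000, -45.000]].
det J = 2321.099.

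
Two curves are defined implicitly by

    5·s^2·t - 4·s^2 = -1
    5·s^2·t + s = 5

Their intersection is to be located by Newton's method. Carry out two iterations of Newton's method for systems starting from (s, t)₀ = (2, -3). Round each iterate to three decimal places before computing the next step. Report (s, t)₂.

At (2, -3): F = (-75.000, -63.000).
Jacobian J = [[10·s·t - 8·s, 5·s^2], [10·s·t + 1, 5·s^2]].
At the point, J = [[-76.000, 20.000], [-59.000, 20.000]] (det J = -340.000).
Solving J·Δ = −F gives Δ = (-0.706, 1.068).
Then the next iterate is (s, t)₁ = (1.294, -1.932).
Round to (1.294, -1.932) and repeat: F = (-21.87280, -19.88105), J = [[-35.35208, 8.37218], [-24.00008, 8.37218]].
Δ = (-0.175, 1.872), so (s, t)₂ = (1.119, -0.060).

(1.119, -0.060)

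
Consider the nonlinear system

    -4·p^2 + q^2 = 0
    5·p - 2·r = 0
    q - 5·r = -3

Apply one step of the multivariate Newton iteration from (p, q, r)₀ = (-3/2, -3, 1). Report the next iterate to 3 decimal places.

At (-3/2, -3, 1): F = (0.000, -9.500, -5.000).
Jacobian J = [[-8·p, 2·q, 0], [5, 0, -2], [0, 1, -5]].
At the point, J = [[12.000, -6.000, 0.000], [5.000, 0.000, -2.000], [0.000, 1.000, -5.000]] (det J = -126.000).
Solving J·Δ = −F gives Δ = (1.786, 3.571, -0.286).
Then the next iterate is (p, q, r)₁ = (0.286, 0.571, 0.714).

(0.286, 0.571, 0.714)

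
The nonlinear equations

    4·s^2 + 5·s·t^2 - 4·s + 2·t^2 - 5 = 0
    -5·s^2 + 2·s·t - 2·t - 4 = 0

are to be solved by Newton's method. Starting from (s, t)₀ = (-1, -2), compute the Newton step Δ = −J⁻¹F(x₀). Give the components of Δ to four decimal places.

(0.4615, 0.4423)

At (-1, -2): F = (-9.0000, -1.0000).
Jacobian J = [[8·s + 5·t^2 - 4, 10·s·t + 4·t], [-10·s + 2·t, 2·s - 2]].
At the point, J = [[8.0000, 12.0000], [6.0000, -4.0000]] (det J = -104.0000).
Solving J·Δ = −F gives Δ = (0.4615, 0.4423).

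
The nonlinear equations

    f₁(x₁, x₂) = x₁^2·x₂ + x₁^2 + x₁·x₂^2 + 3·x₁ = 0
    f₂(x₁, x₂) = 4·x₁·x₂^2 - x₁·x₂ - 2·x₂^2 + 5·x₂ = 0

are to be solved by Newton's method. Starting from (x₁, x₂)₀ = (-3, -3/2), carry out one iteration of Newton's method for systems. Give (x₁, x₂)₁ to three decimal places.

(-1.973, -0.846)

At (-3, -3/2): F = (-20.250, -43.500).
Jacobian J = [[2·x₁·x₂ + 2·x₁ + x₂^2 + 3, x₁^2 + 2·x₁·x₂], [4·x₂^2 - x₂, 8·x₁·x₂ - x₁ - 4·x₂ + 5]].
At the point, J = [[8.250, 18.000], [10.500, 50.000]] (det J = 223.500).
Solving J·Δ = −F gives Δ = (1.027, 0.654).
Then the next iterate is (x₁, x₂)₁ = (-1.973, -0.846).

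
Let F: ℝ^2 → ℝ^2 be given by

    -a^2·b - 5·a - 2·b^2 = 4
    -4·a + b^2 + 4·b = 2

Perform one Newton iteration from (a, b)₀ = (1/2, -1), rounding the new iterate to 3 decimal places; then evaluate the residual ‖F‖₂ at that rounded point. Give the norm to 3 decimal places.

At (1/2, -1): F = (-8.250, -7.000).
Jacobian J = [[-2·a·b - 5, -a^2 - 4·b], [-4, 2·b + 4]].
At the point, J = [[-4.000, 3.750], [-4.000, 2.000]] (det J = 7.000).
Solving J·Δ = −F gives Δ = (-1.393, 0.714).
Then the next iterate is (a, b)₁ = (-0.893, -0.286).
Re-evaluating at (-0.893, -0.286): F = (0.52948, 0.50980), so ‖F‖₂ = 0.735.

0.735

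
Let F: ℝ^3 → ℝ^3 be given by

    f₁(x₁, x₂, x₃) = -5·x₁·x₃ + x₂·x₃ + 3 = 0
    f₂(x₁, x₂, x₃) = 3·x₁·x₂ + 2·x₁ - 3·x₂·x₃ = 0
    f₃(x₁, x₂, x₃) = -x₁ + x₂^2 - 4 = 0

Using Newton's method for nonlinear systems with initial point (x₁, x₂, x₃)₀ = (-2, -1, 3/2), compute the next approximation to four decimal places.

At (-2, -1, 3/2): F = (16.5000, 6.5000, -1.0000).
Jacobian J = [[-5·x₃, x₃, -5·x₁ + x₂], [3·x₂ + 2, 3·x₁ - 3·x₃, -3·x₂], [-1, 2·x₂, 0]].
At the point, J = [[-7.5000, 1.5000, 9.0000], [-1.0000, -10.5000, 3.0000], [-1.0000, -2.0000, 0.0000]] (det J = -126.0000).
Solving J·Δ = −F gives Δ = (-0.9286, -0.0357, -2.6012).
Then the next iterate is (x₁, x₂, x₃)₁ = (-2.9286, -1.0357, -1.1012).

(-2.9286, -1.0357, -1.1012)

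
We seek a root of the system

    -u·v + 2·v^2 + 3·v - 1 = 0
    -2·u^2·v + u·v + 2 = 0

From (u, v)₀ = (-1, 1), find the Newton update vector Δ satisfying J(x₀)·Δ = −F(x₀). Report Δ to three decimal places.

(-0.189, -0.649)

At (-1, 1): F = (5.000, -1.000).
Jacobian J = [[-v, -u + 4·v + 3], [-4·u·v + v, -2·u^2 + u]].
At the point, J = [[-1.000, 8.000], [5.000, -3.000]] (det J = -37.000).
Solving J·Δ = −F gives Δ = (-0.189, -0.649).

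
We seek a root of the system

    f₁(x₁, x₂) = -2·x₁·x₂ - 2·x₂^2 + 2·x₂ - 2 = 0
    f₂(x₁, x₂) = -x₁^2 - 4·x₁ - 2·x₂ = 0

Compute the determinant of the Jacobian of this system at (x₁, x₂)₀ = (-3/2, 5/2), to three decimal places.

J = [[-2·x₂, -2·x₁ - 4·x₂ + 2], [-2·x₁ - 4, -2]].
At the point, J = [[-5.000, -5.000], [-1.000, -2.000]].
det J = 5.000.

5.000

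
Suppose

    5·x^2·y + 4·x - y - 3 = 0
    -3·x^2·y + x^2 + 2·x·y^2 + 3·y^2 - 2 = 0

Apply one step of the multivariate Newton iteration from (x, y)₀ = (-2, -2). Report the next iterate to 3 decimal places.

(-1.071, -1.571)

At (-2, -2): F = (-49.000, 22.000).
Jacobian J = [[10·x·y + 4, 5·x^2 - 1], [-6·x·y + 2·x + 2·y^2, -3·x^2 + 4·x·y + 6·y]].
At the point, J = [[44.000, 19.000], [-20.000, -8.000]] (det J = 28.000).
Solving J·Δ = −F gives Δ = (0.929, 0.429).
Then the next iterate is (x, y)₁ = (-1.071, -1.571).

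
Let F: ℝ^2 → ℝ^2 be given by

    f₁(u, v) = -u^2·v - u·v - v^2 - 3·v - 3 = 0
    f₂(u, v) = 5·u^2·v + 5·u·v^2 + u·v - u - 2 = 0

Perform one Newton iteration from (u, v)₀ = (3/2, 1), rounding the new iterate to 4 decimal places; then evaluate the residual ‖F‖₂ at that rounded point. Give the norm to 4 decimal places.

79.6417

At (3/2, 1): F = (-10.7500, 16.7500).
Jacobian J = [[-2·u·v - v, -u^2 - u - 2·v - 3], [10·u·v + 5·v^2 + v - 1, 5·u^2 + 10·u·v + u]].
At the point, J = [[-4.0000, -8.7500], [20.0000, 27.7500]] (det J = 64.0000).
Solving J·Δ = −F gives Δ = (2.3711, -2.3125).
Then the next iterate is (u, v)₁ = (3.8711, -1.3125).
Re-evaluating at (3.8711, -1.3125): F = (23.964020, -75.950833), so ‖F‖₂ = 79.6417.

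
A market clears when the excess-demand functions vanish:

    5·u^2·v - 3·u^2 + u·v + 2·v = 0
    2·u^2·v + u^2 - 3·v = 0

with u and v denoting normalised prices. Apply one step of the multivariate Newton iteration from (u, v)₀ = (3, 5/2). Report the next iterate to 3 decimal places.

At (3, 5/2): F = (98.000, 46.500).
Jacobian J = [[10·u·v - 6·u + v, 5·u^2 + u + 2], [4·u·v + 2·u, 2·u^2 - 3]].
At the point, J = [[59.500, 50.000], [36.000, 15.000]] (det J = -907.500).
Solving J·Δ = −F gives Δ = (-0.942, -0.839).
Then the next iterate is (u, v)₁ = (2.058, 1.661).

(2.058, 1.661)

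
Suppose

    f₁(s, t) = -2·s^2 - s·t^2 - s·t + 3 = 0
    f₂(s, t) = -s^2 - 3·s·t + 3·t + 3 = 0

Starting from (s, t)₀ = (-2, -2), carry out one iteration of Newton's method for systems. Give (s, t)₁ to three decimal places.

(-0.921, -1.088)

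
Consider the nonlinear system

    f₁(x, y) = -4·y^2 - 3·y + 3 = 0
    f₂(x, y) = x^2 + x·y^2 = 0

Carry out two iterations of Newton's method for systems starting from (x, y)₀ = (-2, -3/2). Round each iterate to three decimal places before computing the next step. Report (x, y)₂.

At (-2, -3/2): F = (-1.500, -0.500).
Jacobian J = [[0, -8·y - 3], [2·x + y^2, 2·x·y]].
At the point, J = [[0.000, 9.000], [-1.750, 6.000]] (det J = 15.750).
Solving J·Δ = −F gives Δ = (0.286, 0.167).
Then the next iterate is (x, y)₁ = (-1.714, -1.333).
Round to (-1.714, -1.333) and repeat: F = (-0.10856, -0.10779), J = [[0.000, 7.664], [-1.65111, 4.56952]].
Δ = (-0.026, 0.014), so (x, y)₂ = (-1.740, -1.319).

(-1.740, -1.319)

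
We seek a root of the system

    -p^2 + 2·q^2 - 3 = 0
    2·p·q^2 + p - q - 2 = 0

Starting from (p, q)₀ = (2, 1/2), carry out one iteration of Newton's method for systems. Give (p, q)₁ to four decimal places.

(0.6333, 1.0167)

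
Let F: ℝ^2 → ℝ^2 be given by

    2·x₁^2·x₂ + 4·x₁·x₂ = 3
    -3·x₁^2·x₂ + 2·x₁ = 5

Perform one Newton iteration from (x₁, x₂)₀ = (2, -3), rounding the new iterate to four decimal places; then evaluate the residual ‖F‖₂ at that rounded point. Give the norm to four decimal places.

At (2, -3): F = (-51.0000, 35.0000).
Jacobian J = [[4·x₁·x₂ + 4·x₂, 2·x₁^2 + 4·x₁], [-6·x₁·x₂ + 2, -3·x₁^2]].
At the point, J = [[-36.0000, 16.0000], [38.0000, -12.0000]] (det J = -176.0000).
Solving J·Δ = −F gives Δ = (0.2955, 3.8523).
Then the next iterate is (x₁, x₂)₁ = (2.2955, 0.8523).
Re-evaluating at (2.2955, 0.8523): F = (13.807902, -13.882125), so ‖F‖₂ = 19.5799.

19.5799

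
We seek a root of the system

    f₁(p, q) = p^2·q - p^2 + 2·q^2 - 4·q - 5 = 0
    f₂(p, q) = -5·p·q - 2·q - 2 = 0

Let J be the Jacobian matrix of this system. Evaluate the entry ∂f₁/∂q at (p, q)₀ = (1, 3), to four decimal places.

9.0000

∂f₁/∂q = p^2 + 4·q - 4.
At (1, 3) this is 9.0000.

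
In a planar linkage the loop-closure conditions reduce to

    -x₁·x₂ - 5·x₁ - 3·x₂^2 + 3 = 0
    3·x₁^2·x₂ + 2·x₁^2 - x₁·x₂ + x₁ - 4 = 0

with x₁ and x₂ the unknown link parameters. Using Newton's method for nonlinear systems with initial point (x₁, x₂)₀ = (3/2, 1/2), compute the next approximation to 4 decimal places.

At (3/2, 1/2): F = (-6.0000, 4.6250).
Jacobian J = [[-x₂ - 5, -x₁ - 6·x₂], [6·x₁·x₂ + 4·x₁ - x₂ + 1, 3·x₁^2 - x₁]].
At the point, J = [[-5.5000, -4.5000], [11.0000, 5.2500]] (det J = 20.6250).
Solving J·Δ = −F gives Δ = (0.5182, -1.9667).
Then the next iterate is (x₁, x₂)₁ = (2.0182, -1.4667).

(2.0182, -1.4667)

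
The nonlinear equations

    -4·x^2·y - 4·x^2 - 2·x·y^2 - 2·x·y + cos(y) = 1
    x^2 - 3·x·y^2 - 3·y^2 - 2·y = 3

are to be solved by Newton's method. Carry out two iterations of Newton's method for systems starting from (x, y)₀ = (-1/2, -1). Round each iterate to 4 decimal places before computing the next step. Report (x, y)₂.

(-0.9916, -1.1885)

At (-1/2, -1): F = (-0.459698, -2.2500).
Jacobian J = [[-8·x·y - 8·x - 2·y^2 - 2·y, -4·x^2 - 4·x·y - 2·x - sin(y)], [2·x - 3·y^2, -6·x·y - 6·y - 2]].
At the point, J = [[0.0000, -1.158529], [-4.0000, 1.0000]] (det J = -4.634116).
Solving J·Δ = −F gives Δ = (-0.6617, -0.3968).
Then the next iterate is (x, y)₁ = (-1.1617, -1.3968).
Round to (-1.1617, -1.3968) and repeat: F = (2.602866, 2.089601), J = [[-4.796201, -8.580537], [-8.176551, -3.355175]].
Δ = (0.1701, 0.2083), so (x, y)₂ = (-0.9916, -1.1885).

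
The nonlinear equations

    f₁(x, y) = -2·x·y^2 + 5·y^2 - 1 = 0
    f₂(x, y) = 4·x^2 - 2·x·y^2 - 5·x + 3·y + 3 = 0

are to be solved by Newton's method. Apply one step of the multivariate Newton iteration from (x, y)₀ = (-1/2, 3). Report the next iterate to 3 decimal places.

(0.000, 1.778)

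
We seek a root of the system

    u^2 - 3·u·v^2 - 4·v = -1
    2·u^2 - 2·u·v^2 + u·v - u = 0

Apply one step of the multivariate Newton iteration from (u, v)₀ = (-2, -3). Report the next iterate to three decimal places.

At (-2, -3): F = (71.000, 52.000).
Jacobian J = [[2·u - 3·v^2, -6·u·v - 4], [4·u - 2·v^2 + v - 1, -4·u·v + u]].
At the point, J = [[-31.000, -40.000], [-30.000, -26.000]] (det J = -394.000).
Solving J·Δ = −F gives Δ = (0.594, 1.315).
Then the next iterate is (u, v)₁ = (-1.406, -1.685).

(-1.406, -1.685)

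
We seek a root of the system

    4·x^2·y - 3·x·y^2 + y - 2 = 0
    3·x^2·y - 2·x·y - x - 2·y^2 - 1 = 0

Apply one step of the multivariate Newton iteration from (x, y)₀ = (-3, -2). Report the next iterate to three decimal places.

(-1.909, -1.282)

At (-3, -2): F = (-40.000, -72.000).
Jacobian J = [[8·x·y - 3·y^2, 4·x^2 - 6·x·y + 1], [6·x·y - 2·y - 1, 3·x^2 - 2·x - 4·y]].
At the point, J = [[36.000, 1.000], [39.000, 41.000]] (det J = 1437.000).
Solving J·Δ = −F gives Δ = (1.091, 0.718).
Then the next iterate is (x, y)₁ = (-1.909, -1.282).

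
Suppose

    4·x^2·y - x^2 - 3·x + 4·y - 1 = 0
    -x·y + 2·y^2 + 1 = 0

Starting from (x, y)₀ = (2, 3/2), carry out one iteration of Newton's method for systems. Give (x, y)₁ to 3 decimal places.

(1.735, 0.776)

At (2, 3/2): F = (19.000, 2.500).
Jacobian J = [[8·x·y - 2·x - 3, 4·x^2 + 4], [-y, -x + 4·y]].
At the point, J = [[17.000, 20.000], [-1.500, 4.000]] (det J = 98.000).
Solving J·Δ = −F gives Δ = (-0.265, -0.724).
Then the next iterate is (x, y)₁ = (1.735, 0.776).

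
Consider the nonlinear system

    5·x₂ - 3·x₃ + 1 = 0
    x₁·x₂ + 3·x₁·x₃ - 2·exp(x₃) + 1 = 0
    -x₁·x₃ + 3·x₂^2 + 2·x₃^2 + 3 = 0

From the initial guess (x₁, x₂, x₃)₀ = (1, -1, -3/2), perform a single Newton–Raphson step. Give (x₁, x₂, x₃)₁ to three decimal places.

(0.743, -0.409, -0.348)

At (1, -1, -3/2): F = (0.500, -4.94626, 12.000).
Jacobian J = [[0, 5, -3], [x₂ + 3·x₃, x₁, 3·x₁ - 2·exp(x₃)], [-x₃, 6·x₂, -x₁ + 4·x₃]].
At the point, J = [[0.000, 5.000, -3.000], [-5.500, 1.000, 2.55374], [1.500, -6.000, -7.000]] (det J = -267.84695).
Solving J·Δ = −F gives Δ = (-0.257, 0.591, 1.152).
Then the next iterate is (x₁, x₂, x₃)₁ = (0.743, -0.409, -0.348).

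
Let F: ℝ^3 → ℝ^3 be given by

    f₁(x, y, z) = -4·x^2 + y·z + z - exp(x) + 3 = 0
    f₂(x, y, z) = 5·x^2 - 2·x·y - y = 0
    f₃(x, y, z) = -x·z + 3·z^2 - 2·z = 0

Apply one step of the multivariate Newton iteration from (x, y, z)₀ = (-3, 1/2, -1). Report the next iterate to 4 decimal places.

At (-3, 1/2, -1): F = (-34.549787, 47.5000, 2.0000).
Jacobian J = [[-8·x - exp(x), z, y + 1], [10·x - 2·y, -2·x - 1, 0], [-z, 0, -x + 6·z - 2]].
At the point, J = [[23.950213, -1.0000, 1.5000], [-31.0000, 5.0000, 0.0000], [1.0000, 0.0000, -5.0000]] (det J = -451.255323).
Solving J·Δ = −F gives Δ = (1.3545, -1.1018, 0.6709).
Then the next iterate is (x, y, z)₁ = (-1.6455, -0.6018, -0.3291).

(-1.6455, -0.6018, -0.3291)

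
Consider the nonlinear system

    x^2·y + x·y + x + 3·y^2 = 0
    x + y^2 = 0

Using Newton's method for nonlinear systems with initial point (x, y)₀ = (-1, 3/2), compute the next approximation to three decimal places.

At (-1, 3/2): F = (5.750, 1.250).
Jacobian J = [[2·x·y + y + 1, x^2 + x + 6·y], [1, 2·y]].
At the point, J = [[-0.500, 9.000], [1.000, 3.000]] (det J = -10.500).
Solving J·Δ = −F gives Δ = (0.571, -0.607).
Then the next iterate is (x, y)₁ = (-0.429, 0.893).

(-0.429, 0.893)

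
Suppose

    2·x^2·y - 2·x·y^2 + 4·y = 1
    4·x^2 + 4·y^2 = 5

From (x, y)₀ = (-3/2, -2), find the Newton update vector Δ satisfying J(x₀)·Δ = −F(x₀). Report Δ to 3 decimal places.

At (-3/2, -2): F = (-6.000, 20.000).
Jacobian J = [[4·x·y - 2·y^2, 2·x^2 - 4·x·y + 4], [8·x, 8·y]].
At the point, J = [[4.000, -3.500], [-12.000, -16.000]] (det J = -106.000).
Solving J·Δ = −F gives Δ = (1.566, 0.075).

(1.566, 0.075)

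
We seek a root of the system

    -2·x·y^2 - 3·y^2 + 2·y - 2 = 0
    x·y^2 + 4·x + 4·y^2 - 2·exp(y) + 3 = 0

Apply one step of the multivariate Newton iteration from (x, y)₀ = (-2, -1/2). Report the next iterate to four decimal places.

(3.5037, 5.0019)

At (-2, -1/2): F = (-2.7500, -5.713061).
Jacobian J = [[-2·y^2, -4·x·y - 6·y + 2], [y^2 + 4, 2·x·y + 8·y - 2·exp(y)]].
At the point, J = [[-0.5000, 1.0000], [4.2500, -3.213061]] (det J = -2.643469).
Solving J·Δ = −F gives Δ = (5.5037, 5.5019).
Then the next iterate is (x, y)₁ = (3.5037, 5.0019).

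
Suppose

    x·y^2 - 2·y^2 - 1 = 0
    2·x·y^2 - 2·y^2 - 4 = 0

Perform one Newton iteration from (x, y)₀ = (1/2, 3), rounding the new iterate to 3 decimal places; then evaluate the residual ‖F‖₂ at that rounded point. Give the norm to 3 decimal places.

6.835

At (1/2, 3): F = (-14.500, -13.000).
Jacobian J = [[y^2, 2·x·y - 4·y], [2·y^2, 4·x·y - 4·y]].
At the point, J = [[9.000, -9.000], [18.000, -6.000]] (det J = 108.000).
Solving J·Δ = −F gives Δ = (0.278, -1.333).
Then the next iterate is (x, y)₁ = (0.778, 1.667).
Re-evaluating at (0.778, 1.667): F = (-4.39580, -5.23383), so ‖F‖₂ = 6.835.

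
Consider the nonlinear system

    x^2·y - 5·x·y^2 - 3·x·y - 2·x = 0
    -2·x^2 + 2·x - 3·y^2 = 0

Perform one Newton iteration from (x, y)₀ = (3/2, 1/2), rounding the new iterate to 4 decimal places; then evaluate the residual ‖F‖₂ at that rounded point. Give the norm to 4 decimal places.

2.7972

At (3/2, 1/2): F = (-6.0000, -2.2500).
Jacobian J = [[2·x·y - 5·y^2 - 3·y - 2, x^2 - 10·x·y - 3·x], [-4·x + 2, -6·y]].
At the point, J = [[-3.2500, -9.7500], [-4.0000, -3.0000]] (det J = -29.2500).
Solving J·Δ = −F gives Δ = (-0.1346, -0.5705).
Then the next iterate is (x, y)₁ = (1.3654, -0.0705).
Re-evaluating at (1.3654, -0.0705): F = (-2.607384, -1.012745), so ‖F‖₂ = 2.7972.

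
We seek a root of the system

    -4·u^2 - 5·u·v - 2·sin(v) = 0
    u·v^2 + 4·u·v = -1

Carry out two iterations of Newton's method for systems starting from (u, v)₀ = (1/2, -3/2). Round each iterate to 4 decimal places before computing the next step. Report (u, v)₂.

(0.7534, -0.5454)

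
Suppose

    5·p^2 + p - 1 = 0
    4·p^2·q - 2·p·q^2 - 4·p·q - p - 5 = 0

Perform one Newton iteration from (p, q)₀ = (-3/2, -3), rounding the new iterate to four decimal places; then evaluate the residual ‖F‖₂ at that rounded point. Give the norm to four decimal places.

2.4136

At (-3/2, -3): F = (8.7500, -21.5000).
Jacobian J = [[10·p + 1, 0], [8·p·q - 2·q^2 - 4·q - 1, 4·p^2 - 4·p·q - 4·p]].
At the point, J = [[-14.0000, 0.0000], [29.0000, -3.0000]] (det J = 42.0000).
Solving J·Δ = −F gives Δ = (0.6250, -1.1250).
Then the next iterate is (p, q)₁ = (-0.8750, -4.1250).
Re-evaluating at (-0.8750, -4.1250): F = (1.953125, -1.417969), so ‖F‖₂ = 2.4136.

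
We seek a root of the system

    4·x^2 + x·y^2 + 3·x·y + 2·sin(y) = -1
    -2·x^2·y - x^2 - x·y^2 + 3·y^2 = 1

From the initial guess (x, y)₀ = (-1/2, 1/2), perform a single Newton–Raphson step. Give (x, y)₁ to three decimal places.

(0.465, 0.146)

At (-1/2, 1/2): F = (2.08385, -0.625).
Jacobian J = [[8·x + y^2 + 3·y, 2·x·y + 3·x + 2·cos(y)], [-4·x·y - 2·x - y^2, -2·x^2 - 2·x·y + 6·y]].
At the point, J = [[-2.250, -0.24483], [1.750, 3.000]] (det J = -6.32154).
Solving J·Δ = −F gives Δ = (0.965, -0.354).
Then the next iterate is (x, y)₁ = (0.465, 0.146).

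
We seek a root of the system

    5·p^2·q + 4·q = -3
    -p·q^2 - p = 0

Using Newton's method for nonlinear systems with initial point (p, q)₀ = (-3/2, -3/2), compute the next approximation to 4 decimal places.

(-1.2080, -0.6276)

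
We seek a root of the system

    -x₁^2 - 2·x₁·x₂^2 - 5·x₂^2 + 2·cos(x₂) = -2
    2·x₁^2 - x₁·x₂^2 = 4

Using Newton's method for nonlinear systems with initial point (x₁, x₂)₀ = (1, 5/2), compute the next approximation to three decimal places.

At (1, 5/2): F = (-44.35229, -8.250).
Jacobian J = [[-2·x₁ - 2·x₂^2, -4·x₁·x₂ - 10·x₂ - 2·sin(x₂)], [4·x₁ - x₂^2, -2·x₁·x₂]].
At the point, J = [[-14.500, -36.19694], [-2.250, -5.000]] (det J = -8.94312).
Solving J·Δ = −F gives Δ = (-8.595, 2.218).
Then the next iterate is (x₁, x₂)₁ = (-7.595, 4.718).

(-7.595, 4.718)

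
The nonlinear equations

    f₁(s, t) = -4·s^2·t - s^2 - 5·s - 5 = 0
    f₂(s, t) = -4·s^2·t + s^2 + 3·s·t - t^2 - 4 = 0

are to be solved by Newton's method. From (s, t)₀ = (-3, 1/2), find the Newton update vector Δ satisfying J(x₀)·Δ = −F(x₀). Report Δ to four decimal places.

At (-3, 1/2): F = (-17.0000, -17.7500).
Jacobian J = [[-8·s·t - 2·s - 5, -4·s^2], [-8·s·t + 2·s + 3·t, -4·s^2 + 3·s - 2·t]].
At the point, J = [[13.0000, -36.0000], [7.5000, -46.0000]] (det J = -328.0000).
Solving J·Δ = −F gives Δ = (0.4360, -0.3148).

(0.4360, -0.3148)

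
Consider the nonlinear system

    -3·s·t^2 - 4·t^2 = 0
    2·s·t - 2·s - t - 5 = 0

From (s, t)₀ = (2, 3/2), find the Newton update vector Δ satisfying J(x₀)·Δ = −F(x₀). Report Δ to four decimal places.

At (2, 3/2): F = (-22.5000, -4.5000).
Jacobian J = [[-3·t^2, -6·s·t - 8·t], [2·t - 2, 2·s - 1]].
At the point, J = [[-6.7500, -30.0000], [1.0000, 3.0000]] (det J = 9.7500).
Solving J·Δ = −F gives Δ = (20.7692, -5.4231).

(20.7692, -5.4231)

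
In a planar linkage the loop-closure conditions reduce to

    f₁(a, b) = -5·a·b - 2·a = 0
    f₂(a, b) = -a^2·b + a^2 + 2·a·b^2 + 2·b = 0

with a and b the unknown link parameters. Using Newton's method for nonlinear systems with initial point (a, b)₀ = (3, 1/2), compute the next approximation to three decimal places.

(0.921, 0.224)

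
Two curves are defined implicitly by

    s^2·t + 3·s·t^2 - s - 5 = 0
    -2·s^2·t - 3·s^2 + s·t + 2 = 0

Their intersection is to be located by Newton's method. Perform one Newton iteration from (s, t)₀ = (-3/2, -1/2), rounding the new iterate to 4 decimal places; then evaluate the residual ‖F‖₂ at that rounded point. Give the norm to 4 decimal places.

4.6994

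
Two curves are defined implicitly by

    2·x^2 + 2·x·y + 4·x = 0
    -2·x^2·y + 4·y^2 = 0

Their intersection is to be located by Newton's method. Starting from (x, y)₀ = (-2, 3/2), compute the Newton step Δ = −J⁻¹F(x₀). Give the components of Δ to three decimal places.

(0.818, -1.705)

At (-2, 3/2): F = (-6.000, -3.000).
Jacobian J = [[4·x + 2·y + 4, 2·x], [-4·x·y, -2·x^2 + 8·y]].
At the point, J = [[-1.000, -4.000], [12.000, 4.000]] (det J = 44.000).
Solving J·Δ = −F gives Δ = (0.818, -1.705).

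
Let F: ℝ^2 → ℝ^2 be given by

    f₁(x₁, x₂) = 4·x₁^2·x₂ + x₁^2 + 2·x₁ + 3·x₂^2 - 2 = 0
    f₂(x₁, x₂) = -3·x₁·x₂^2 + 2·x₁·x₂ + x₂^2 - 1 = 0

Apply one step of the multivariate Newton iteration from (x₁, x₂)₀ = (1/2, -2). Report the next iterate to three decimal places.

(0.357, -1.094)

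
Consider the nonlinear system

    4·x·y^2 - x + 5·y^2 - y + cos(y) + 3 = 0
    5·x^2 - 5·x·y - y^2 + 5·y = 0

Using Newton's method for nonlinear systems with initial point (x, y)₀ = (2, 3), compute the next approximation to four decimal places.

At (2, 3): F = (114.010008, -4.0000).
Jacobian J = [[4·y^2 - 1, 8·x·y + 10·y - sin(y) - 1], [10·x - 5·y, -5·x - 2·y + 5]].
At the point, J = [[35.0000, 76.858880], [5.0000, -11.0000]] (det J = -769.294400).
Solving J·Δ = −F gives Δ = (-1.2306, -0.9230).
Then the next iterate is (x, y)₁ = (0.7694, 2.0770).

(0.7694, 2.0770)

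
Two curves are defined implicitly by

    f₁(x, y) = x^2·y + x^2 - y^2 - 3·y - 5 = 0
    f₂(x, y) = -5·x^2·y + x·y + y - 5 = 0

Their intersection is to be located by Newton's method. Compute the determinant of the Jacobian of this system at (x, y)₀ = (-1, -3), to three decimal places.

112.000

J = [[2·x·y + 2·x, x^2 - 2·y - 3], [-10·x·y + y, -5·x^2 + x + 1]].
At the point, J = [[4.000, 4.000], [-33.000, -5.000]].
det J = 112.000.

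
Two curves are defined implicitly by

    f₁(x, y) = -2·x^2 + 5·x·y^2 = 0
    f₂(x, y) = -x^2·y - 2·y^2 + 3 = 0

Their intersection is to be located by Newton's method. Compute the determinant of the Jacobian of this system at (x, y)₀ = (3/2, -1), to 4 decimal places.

43.2500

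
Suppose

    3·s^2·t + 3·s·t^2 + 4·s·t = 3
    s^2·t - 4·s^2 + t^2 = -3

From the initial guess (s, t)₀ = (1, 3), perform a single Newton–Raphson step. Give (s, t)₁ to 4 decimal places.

(0.9109, 1.4031)

At (1, 3): F = (45.0000, 11.0000).
Jacobian J = [[6·s·t + 3·t^2 + 4·t, 3·s^2 + 6·s·t + 4·s], [2·s·t - 8·s, s^2 + 2·t]].
At the point, J = [[57.0000, 25.0000], [-2.0000, 7.0000]] (det J = 449.0000).
Solving J·Δ = −F gives Δ = (-0.0891, -1.5969).
Then the next iterate is (s, t)₁ = (0.9109, 1.4031).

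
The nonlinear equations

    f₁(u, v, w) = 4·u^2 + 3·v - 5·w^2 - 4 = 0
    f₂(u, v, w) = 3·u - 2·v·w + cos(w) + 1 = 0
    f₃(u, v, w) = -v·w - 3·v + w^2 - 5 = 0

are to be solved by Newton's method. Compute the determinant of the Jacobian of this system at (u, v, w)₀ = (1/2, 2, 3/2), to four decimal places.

91.5451

J = [[8·u, 3, -10·w], [3, -2·w, -2·v - sin(w)], [0, -w - 3, -v + 2·w]].
At the point, J = [[4.0000, 3.0000, -15.0000], [3.0000, -3.0000, -4.997495], [0.0000, -4.5000, 1.0000]].
det J = 91.5451.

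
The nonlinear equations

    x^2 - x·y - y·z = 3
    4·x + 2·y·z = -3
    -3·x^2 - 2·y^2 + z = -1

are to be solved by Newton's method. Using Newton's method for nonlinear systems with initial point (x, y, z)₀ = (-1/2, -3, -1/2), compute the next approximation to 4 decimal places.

At (-1/2, -3, -1/2): F = (-5.7500, 4.0000, -18.2500).
Jacobian J = [[2·x - y, -x - z, -y], [4, 2·z, 2·y], [-6·x, -4·y, 1]].
At the point, J = [[2.0000, 1.0000, 3.0000], [4.0000, -1.0000, -6.0000], [3.0000, 12.0000, 1.0000]] (det J = 273.0000).
Solving J·Δ = −F gives Δ = (0.7821, 1.2436, 0.9808).
Then the next iterate is (x, y, z)₁ = (0.2821, -1.7564, 0.4808).

(0.2821, -1.7564, 0.4808)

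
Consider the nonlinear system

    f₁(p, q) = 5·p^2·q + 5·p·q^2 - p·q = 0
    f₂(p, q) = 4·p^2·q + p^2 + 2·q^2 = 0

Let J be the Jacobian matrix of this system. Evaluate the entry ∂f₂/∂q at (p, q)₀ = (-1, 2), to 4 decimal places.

12.0000

∂f₂/∂q = 4·p^2 + 4·q.
At (-1, 2) this is 12.0000.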